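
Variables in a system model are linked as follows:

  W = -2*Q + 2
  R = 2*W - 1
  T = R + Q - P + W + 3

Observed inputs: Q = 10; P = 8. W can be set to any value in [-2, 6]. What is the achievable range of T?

-2 to 22

Intervening on W fixes its value directly, overriding its dependence on Q.
Substituting into the T equation gives T = 3*W + 4.
Linear in W, so extremes are at the endpoints: W = -2 gives T = -2; W = 6 gives T = 22.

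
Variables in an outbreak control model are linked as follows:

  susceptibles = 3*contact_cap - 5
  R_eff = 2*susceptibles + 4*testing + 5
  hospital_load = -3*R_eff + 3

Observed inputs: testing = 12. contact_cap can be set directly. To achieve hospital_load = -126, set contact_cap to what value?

contact_cap = 0

Substituting into the R_eff equation gives R_eff = 6*contact_cap + 43.
Substituting into the hospital_load equation gives hospital_load = -18*contact_cap - 126.
Solve -18*contact_cap - 126 = -126: contact_cap = (-126 + 126) / -18 = 0.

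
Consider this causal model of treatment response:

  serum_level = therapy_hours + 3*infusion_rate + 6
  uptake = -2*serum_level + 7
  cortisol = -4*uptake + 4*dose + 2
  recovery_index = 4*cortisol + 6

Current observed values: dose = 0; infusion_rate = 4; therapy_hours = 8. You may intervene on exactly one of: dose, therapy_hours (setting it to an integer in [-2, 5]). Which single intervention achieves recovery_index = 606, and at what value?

Intervening on dose: recovery_index = 16*dose + 734. Reaching 606 requires dose = -8, outside [-2, 5].
Intervening on therapy_hours: with other inputs at their observed values, recovery_index = 32*therapy_hours + 478. Solving for 606 gives therapy_hours = 4, within [-2, 5].

set therapy_hours = 4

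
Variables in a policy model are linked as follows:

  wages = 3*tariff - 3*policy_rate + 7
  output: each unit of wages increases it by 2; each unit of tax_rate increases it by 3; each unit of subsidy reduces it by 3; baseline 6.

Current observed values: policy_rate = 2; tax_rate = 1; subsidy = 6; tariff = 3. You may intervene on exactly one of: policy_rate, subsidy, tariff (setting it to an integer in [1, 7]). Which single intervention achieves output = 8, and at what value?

Intervening on policy_rate: output = -6*policy_rate + 23. Reaching 8 requires policy_rate = 5/2, not an integer.
Intervening on subsidy: with other inputs at their observed values, output = -3*subsidy + 29. Solving for 8 gives subsidy = 7, within [1, 7].
Intervening on tariff: output = 6*tariff - 7. Reaching 8 requires tariff = 5/2, not an integer.

set subsidy = 7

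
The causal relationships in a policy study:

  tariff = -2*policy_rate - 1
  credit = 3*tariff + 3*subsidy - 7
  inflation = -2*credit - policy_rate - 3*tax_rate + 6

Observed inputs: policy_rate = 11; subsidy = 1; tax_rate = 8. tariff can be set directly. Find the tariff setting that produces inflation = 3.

tariff = -4

Intervening on tariff fixes its value directly, overriding its dependence on policy_rate.
Substituting into the credit equation gives credit = 3*tariff - 4.
Substituting into the inflation equation gives inflation = -6*tariff - 21.
Solve -6*tariff - 21 = 3: tariff = (3 + 21) / -6 = -4.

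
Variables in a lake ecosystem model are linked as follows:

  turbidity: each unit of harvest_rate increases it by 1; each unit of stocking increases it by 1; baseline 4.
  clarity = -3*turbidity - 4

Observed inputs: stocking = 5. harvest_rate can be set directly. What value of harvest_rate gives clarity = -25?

harvest_rate = -2

Substituting into the turbidity equation gives turbidity = harvest_rate + 9.
Substituting into the clarity equation gives clarity = -3*harvest_rate - 31.
Solve -3*harvest_rate - 31 = -25: harvest_rate = (-25 + 31) / -3 = -2.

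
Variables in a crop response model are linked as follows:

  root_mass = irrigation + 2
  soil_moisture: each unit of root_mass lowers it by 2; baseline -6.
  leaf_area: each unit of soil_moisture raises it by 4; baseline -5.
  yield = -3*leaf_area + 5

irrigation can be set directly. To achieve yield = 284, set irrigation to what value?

irrigation = 6

Substituting into the soil_moisture equation gives soil_moisture = -2*irrigation - 10.
So leaf_area = -8*irrigation - 45.
Substituting into the yield equation gives yield = 24*irrigation + 140.
Solve 24*irrigation + 140 = 284: irrigation = (284 - 140) / 24 = 6.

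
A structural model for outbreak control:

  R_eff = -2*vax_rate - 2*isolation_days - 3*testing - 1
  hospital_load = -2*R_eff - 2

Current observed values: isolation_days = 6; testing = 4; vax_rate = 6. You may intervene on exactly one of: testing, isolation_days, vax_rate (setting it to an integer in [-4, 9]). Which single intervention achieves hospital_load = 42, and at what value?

Intervening on testing: with other inputs at their observed values, hospital_load = 6*testing + 48. Solving for 42 gives testing = -1, within [-4, 9].
Intervening on isolation_days: hospital_load = 4*isolation_days + 48. Reaching 42 requires isolation_days = -3/2, not an integer.
Intervening on vax_rate: hospital_load = 4*vax_rate + 48. Reaching 42 requires vax_rate = -3/2, not an integer.

set testing = -1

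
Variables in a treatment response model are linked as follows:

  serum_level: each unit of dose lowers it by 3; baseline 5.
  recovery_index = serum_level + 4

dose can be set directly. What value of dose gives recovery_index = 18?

Substituting into the recovery_index equation gives recovery_index = -3*dose + 9.
Solve -3*dose + 9 = 18: dose = (18 - 9) / -3 = -3.

dose = -3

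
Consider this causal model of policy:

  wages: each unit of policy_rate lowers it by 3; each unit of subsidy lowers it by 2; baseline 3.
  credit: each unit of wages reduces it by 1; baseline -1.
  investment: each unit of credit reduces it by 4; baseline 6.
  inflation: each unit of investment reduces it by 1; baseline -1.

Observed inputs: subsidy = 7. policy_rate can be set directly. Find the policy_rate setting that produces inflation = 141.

Substituting into the wages equation gives wages = -3*policy_rate - 11.
Substituting into the credit equation gives credit = 3*policy_rate + 10.
So investment = -12*policy_rate - 34.
Substituting into the inflation equation gives inflation = 12*policy_rate + 33.
Solve 12*policy_rate + 33 = 141: policy_rate = (141 - 33) / 12 = 9.

policy_rate = 9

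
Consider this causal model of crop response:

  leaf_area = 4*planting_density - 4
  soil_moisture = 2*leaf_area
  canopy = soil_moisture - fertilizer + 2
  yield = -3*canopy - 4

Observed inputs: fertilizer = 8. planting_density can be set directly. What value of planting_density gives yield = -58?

planting_density = 4

Substituting into the soil_moisture equation gives soil_moisture = 8*planting_density - 8.
Substituting into the canopy equation gives canopy = 8*planting_density - 14.
Substituting into the yield equation gives yield = -24*planting_density + 38.
Solve -24*planting_density + 38 = -58: planting_density = (-58 - 38) / -24 = 4.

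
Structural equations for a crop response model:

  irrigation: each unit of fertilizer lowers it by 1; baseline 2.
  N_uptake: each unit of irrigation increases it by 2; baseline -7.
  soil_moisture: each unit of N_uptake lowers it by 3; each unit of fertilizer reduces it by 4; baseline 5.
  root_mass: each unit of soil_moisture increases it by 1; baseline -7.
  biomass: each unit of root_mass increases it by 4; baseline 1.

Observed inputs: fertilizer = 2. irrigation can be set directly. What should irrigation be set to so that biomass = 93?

Intervening on irrigation fixes its value directly, overriding its dependence on fertilizer.
Substituting into the soil_moisture equation gives soil_moisture = -6*irrigation + 18.
Substituting into the root_mass equation gives root_mass = -6*irrigation + 11.
Substituting into the biomass equation gives biomass = -24*irrigation + 45.
Solve -24*irrigation + 45 = 93: irrigation = (93 - 45) / -24 = -2.

irrigation = -2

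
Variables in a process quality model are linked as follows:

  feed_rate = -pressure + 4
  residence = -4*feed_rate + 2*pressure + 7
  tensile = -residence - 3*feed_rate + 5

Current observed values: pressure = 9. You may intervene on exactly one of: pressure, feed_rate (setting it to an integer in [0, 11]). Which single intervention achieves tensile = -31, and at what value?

set pressure = 11

Intervening on pressure: with other inputs at their observed values, tensile = -3*pressure + 2. Solving for -31 gives pressure = 11, within [0, 11].
Intervening on feed_rate: tensile = feed_rate - 20. Reaching -31 requires feed_rate = -11, outside [0, 11].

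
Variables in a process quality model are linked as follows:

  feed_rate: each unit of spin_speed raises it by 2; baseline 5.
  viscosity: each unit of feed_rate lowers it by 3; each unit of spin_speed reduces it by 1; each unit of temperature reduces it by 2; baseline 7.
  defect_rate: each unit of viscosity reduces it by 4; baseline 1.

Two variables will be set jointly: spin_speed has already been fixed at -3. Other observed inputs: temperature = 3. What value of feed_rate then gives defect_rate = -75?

With spin_speed held at -3:
Intervening on feed_rate fixes its value directly, overriding its dependence on spin_speed.
Substituting into the viscosity equation gives viscosity = -3*feed_rate + 4.
This gives defect_rate = 12*feed_rate - 15.
Solve 12*feed_rate - 15 = -75: feed_rate = (-75 + 15) / 12 = -5.

feed_rate = -5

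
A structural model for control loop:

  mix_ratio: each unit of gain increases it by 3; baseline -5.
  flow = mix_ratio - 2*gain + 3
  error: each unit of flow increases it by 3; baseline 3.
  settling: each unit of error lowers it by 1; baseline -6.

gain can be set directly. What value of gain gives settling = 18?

Substituting into the flow equation gives flow = gain - 2.
So error = 3*gain - 3.
So settling = -3*gain - 3.
Solve -3*gain - 3 = 18: gain = (18 + 3) / -3 = -7.

gain = -7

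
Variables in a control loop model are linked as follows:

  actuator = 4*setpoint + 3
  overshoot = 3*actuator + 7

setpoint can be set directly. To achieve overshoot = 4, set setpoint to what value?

setpoint = -1

Substituting into the overshoot equation gives overshoot = 12*setpoint + 16.
Solve 12*setpoint + 16 = 4: setpoint = (4 - 16) / 12 = -1.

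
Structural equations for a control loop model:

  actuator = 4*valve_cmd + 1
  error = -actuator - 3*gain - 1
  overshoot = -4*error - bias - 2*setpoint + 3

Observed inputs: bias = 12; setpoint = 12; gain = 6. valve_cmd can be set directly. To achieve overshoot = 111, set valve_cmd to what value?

Substituting into the error equation gives error = -4*valve_cmd - 20.
This gives overshoot = 16*valve_cmd + 47.
Solve 16*valve_cmd + 47 = 111: valve_cmd = (111 - 47) / 16 = 4.

valve_cmd = 4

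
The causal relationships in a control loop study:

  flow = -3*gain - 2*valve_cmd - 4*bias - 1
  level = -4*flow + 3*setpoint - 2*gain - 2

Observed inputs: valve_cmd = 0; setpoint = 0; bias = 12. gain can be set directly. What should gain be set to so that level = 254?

Substituting into the flow equation gives flow = -3*gain - 49.
This gives level = 10*gain + 194.
Solve 10*gain + 194 = 254: gain = (254 - 194) / 10 = 6.

gain = 6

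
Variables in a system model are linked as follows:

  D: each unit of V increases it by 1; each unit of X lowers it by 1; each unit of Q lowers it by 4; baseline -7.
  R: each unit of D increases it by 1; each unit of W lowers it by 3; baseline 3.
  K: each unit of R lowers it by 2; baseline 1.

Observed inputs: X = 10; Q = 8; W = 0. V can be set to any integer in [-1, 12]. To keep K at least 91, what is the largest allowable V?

Substituting into the D equation gives D = V - 49.
This gives R = V - 46.
Substituting into the K equation gives K = -2*V + 93.
Require -2*V + 93 ≥ 91, so V ≤ 1.
The largest integer in [-1, 12] satisfying this is 1.

V = 1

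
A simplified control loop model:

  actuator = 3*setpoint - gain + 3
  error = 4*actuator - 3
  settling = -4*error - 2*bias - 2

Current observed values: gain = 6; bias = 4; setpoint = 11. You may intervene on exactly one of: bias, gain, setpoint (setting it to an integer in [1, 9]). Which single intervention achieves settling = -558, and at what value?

Intervening on bias: settling = -2*bias - 470. Reaching -558 requires bias = 44, outside [1, 9].
Intervening on gain: with other inputs at their observed values, settling = 16*gain - 574. Solving for -558 gives gain = 1, within [1, 9].
Intervening on setpoint: settling = -48*setpoint + 50. Reaching -558 requires setpoint = 38/3, not an integer.

set gain = 1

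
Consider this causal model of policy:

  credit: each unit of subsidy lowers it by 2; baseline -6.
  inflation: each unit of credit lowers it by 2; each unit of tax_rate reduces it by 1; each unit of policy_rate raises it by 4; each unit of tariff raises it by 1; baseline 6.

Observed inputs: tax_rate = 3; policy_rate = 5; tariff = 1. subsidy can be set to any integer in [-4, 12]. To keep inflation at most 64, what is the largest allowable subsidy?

subsidy = 7

Substituting into the inflation equation gives inflation = 4*subsidy + 36.
Require 4*subsidy + 36 ≤ 64, so subsidy ≤ 7.
The largest integer in [-4, 12] satisfying this is 7.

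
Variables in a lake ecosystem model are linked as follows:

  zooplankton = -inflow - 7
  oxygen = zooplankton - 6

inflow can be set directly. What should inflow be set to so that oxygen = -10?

Substituting into the oxygen equation gives oxygen = -inflow - 13.
Solve -inflow - 13 = -10: inflow = (-10 + 13) / -1 = -3.

inflow = -3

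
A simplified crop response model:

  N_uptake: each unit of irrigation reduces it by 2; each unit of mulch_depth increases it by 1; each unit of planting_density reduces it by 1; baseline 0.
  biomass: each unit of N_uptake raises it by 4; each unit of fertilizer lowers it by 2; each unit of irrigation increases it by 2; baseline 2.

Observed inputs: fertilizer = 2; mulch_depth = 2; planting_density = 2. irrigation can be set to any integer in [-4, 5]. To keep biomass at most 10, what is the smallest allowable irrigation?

irrigation = -2

Substituting into the N_uptake equation gives N_uptake = -2*irrigation.
Substituting into the biomass equation gives biomass = -6*irrigation - 2.
Require -6*irrigation - 2 ≤ 10, so irrigation ≥ -2.
The smallest integer in [-4, 5] satisfying this is -2.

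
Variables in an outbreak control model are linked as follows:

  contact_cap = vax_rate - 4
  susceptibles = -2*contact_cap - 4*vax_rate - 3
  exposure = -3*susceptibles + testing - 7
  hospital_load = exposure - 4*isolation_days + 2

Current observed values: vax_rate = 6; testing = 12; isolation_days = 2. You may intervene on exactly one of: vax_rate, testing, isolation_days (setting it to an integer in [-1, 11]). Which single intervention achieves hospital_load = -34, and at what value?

Intervening on vax_rate: with other inputs at their observed values, hospital_load = 18*vax_rate - 16. Solving for -34 gives vax_rate = -1, within [-1, 11].
Intervening on testing: hospital_load = testing + 80. Reaching -34 requires testing = -114, outside [-1, 11].
Intervening on isolation_days: hospital_load = -4*isolation_days + 100. Reaching -34 requires isolation_days = 67/2, not an integer.

set vax_rate = -1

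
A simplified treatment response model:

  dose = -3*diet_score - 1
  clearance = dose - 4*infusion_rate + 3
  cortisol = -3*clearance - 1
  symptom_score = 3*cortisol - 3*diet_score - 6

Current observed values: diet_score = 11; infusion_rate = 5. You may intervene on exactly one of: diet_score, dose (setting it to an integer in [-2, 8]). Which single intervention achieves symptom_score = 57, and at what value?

Intervening on diet_score: symptom_score = 24*diet_score + 153. Reaching 57 requires diet_score = -4, outside [-2, 8].
Intervening on dose: with other inputs at their observed values, symptom_score = -9*dose + 111. Solving for 57 gives dose = 6, within [-2, 8].

set dose = 6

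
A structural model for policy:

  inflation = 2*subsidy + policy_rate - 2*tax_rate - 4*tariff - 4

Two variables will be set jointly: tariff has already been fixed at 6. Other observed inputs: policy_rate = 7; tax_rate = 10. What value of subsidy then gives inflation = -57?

With tariff held at 6:
Substituting into the inflation equation gives inflation = 2*subsidy - 41.
Solve 2*subsidy - 41 = -57: subsidy = (-57 + 41) / 2 = -8.

subsidy = -8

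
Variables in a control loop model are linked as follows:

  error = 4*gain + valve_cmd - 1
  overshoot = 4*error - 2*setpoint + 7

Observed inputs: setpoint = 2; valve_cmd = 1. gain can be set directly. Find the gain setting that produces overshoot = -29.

Substituting into the error equation gives error = 4*gain.
overshoot becomes 16*gain + 3.
Solve 16*gain + 3 = -29: gain = (-29 - 3) / 16 = -2.

gain = -2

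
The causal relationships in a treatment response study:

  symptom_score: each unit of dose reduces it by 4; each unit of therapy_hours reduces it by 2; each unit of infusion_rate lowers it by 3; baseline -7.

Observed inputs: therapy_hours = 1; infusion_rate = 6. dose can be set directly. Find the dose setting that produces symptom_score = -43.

dose = 4

Substituting into the symptom_score equation gives symptom_score = -4*dose - 27.
Solve -4*dose - 27 = -43: dose = (-43 + 27) / -4 = 4.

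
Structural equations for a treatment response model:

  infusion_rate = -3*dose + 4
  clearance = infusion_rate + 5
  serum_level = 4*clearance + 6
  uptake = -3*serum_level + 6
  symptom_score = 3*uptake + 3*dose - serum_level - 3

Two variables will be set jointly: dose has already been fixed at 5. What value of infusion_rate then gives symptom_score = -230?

infusion_rate = 0

With dose held at 5:
Intervening on infusion_rate fixes its value directly, overriding its dependence on dose.
Substituting into the serum_level equation gives serum_level = 4*infusion_rate + 26.
Substituting into the uptake equation gives uptake = -12*infusion_rate - 72.
symptom_score becomes -40*infusion_rate - 230.
Solve -40*infusion_rate - 230 = -230: infusion_rate = (-230 + 230) / -40 = 0.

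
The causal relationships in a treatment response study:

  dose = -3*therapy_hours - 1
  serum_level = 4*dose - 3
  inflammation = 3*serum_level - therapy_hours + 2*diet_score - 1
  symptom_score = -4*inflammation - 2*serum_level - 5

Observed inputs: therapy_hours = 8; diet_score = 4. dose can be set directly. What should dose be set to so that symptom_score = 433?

dose = -7

Intervening on dose fixes its value directly, overriding its dependence on therapy_hours.
Substituting into the inflammation equation gives inflammation = 12*dose - 10.
So symptom_score = -56*dose + 41.
Solve -56*dose + 41 = 433: dose = (433 - 41) / -56 = -7.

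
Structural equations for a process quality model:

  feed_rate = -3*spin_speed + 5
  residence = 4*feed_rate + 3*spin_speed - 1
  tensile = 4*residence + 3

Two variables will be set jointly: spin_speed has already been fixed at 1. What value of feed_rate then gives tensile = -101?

feed_rate = -7

With spin_speed held at 1:
Intervening on feed_rate fixes its value directly, overriding its dependence on spin_speed.
Substituting into the residence equation gives residence = 4*feed_rate + 2.
tensile becomes 16*feed_rate + 11.
Solve 16*feed_rate + 11 = -101: feed_rate = (-101 - 11) / 16 = -7.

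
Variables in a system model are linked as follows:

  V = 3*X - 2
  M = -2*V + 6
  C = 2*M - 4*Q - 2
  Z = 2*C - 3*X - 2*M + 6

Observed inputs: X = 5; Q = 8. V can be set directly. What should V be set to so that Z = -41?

Intervening on V fixes its value directly, overriding its dependence on X.
Substituting into the C equation gives C = -4*V - 22.
This gives Z = -4*V - 65.
Solve -4*V - 65 = -41: V = (-41 + 65) / -4 = -6.

V = -6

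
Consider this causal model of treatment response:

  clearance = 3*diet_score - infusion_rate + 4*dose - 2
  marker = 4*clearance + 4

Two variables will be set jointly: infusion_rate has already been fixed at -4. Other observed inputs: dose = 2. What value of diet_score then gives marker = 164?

diet_score = 10

With infusion_rate held at -4:
Substituting into the clearance equation gives clearance = 3*diet_score + 10.
marker becomes 12*diet_score + 44.
Solve 12*diet_score + 44 = 164: diet_score = (164 - 44) / 12 = 10.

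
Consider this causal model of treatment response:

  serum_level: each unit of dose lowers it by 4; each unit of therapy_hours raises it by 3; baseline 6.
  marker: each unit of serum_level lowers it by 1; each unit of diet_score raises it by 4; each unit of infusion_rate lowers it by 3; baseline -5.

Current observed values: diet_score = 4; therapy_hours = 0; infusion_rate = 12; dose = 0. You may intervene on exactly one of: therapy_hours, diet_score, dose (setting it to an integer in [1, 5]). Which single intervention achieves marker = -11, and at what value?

Intervening on therapy_hours: marker = -3*therapy_hours - 31. Reaching -11 requires therapy_hours = -20/3, not an integer.
Intervening on diet_score: marker = 4*diet_score - 47. Reaching -11 requires diet_score = 9, outside [1, 5].
Intervening on dose: with other inputs at their observed values, marker = 4*dose - 31. Solving for -11 gives dose = 5, within [1, 5].

set dose = 5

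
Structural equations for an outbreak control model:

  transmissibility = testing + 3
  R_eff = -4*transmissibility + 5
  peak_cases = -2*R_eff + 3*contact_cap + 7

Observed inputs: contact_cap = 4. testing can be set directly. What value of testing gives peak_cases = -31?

testing = -8

Substituting into the R_eff equation gives R_eff = -4*testing - 7.
Substituting into the peak_cases equation gives peak_cases = 8*testing + 33.
Solve 8*testing + 33 = -31: testing = (-31 - 33) / 8 = -8.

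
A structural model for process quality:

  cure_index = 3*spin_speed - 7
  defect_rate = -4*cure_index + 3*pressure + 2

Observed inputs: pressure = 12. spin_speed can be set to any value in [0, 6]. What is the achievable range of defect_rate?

-6 to 66

Substituting into the defect_rate equation gives defect_rate = -12*spin_speed + 66.
Linear in spin_speed, so extremes are at the endpoints: spin_speed = 0 gives defect_rate = 66; spin_speed = 6 gives defect_rate = -6.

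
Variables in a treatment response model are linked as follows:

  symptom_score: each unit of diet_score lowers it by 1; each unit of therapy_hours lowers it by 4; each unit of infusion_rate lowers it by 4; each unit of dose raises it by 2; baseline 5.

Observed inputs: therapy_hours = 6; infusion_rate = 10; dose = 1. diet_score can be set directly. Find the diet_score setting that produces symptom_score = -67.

Substituting into the symptom_score equation gives symptom_score = -diet_score - 57.
Solve -diet_score - 57 = -67: diet_score = (-67 + 57) / -1 = 10.

diet_score = 10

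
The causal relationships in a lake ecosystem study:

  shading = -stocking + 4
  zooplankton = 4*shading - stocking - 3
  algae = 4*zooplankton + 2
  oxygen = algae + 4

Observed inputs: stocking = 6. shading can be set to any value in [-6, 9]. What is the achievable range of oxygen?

-126 to 114

Intervening on shading fixes its value directly, overriding its dependence on stocking.
Substituting into the zooplankton equation gives zooplankton = 4*shading - 9.
This gives algae = 16*shading - 34.
Substituting into the oxygen equation gives oxygen = 16*shading - 30.
Linear in shading, so extremes are at the endpoints: shading = -6 gives oxygen = -126; shading = 9 gives oxygen = 114.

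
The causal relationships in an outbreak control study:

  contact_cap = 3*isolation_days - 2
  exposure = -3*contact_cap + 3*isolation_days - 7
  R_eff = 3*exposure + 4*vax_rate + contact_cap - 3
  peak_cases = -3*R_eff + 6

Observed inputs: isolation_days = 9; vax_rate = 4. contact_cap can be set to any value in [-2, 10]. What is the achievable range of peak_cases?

Intervening on contact_cap fixes its value directly, overriding its dependence on isolation_days.
Substituting into the exposure equation gives exposure = -3*contact_cap + 20.
Substituting into the R_eff equation gives R_eff = -8*contact_cap + 73.
Substituting into the peak_cases equation gives peak_cases = 24*contact_cap - 213.
Linear in contact_cap, so extremes are at the endpoints: contact_cap = -2 gives peak_cases = -261; contact_cap = 10 gives peak_cases = 27.

-261 to 27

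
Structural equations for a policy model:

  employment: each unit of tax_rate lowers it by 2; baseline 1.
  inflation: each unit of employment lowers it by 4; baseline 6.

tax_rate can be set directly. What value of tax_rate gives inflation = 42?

tax_rate = 5

Substituting into the inflation equation gives inflation = 8*tax_rate + 2.
Solve 8*tax_rate + 2 = 42: tax_rate = (42 - 2) / 8 = 5.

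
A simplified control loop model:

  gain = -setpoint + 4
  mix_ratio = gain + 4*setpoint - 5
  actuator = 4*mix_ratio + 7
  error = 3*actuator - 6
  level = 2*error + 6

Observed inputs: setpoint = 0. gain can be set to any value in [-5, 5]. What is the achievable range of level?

-204 to 36

Intervening on gain fixes its value directly, overriding its dependence on setpoint.
Substituting into the mix_ratio equation gives mix_ratio = gain - 5.
This gives actuator = 4*gain - 13.
This gives error = 12*gain - 45.
This gives level = 24*gain - 84.
Linear in gain, so extremes are at the endpoints: gain = -5 gives level = -204; gain = 5 gives level = 36.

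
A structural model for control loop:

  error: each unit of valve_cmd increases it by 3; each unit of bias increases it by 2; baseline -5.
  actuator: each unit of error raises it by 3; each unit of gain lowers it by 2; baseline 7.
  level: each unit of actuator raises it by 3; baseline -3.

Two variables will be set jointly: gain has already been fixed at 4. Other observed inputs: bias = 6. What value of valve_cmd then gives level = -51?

With gain held at 4:
Substituting into the error equation gives error = 3*valve_cmd + 7.
actuator becomes 9*valve_cmd + 20.
This gives level = 27*valve_cmd + 57.
Solve 27*valve_cmd + 57 = -51: valve_cmd = (-51 - 57) / 27 = -4.

valve_cmd = -4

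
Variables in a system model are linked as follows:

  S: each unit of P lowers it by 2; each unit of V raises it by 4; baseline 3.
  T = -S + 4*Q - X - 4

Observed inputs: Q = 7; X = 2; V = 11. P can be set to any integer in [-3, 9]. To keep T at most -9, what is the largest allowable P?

Substituting into the S equation gives S = -2*P + 47.
Substituting into the T equation gives T = 2*P - 25.
Require 2*P - 25 ≤ -9, so P ≤ 8.
The largest integer in [-3, 9] satisfying this is 8.

P = 8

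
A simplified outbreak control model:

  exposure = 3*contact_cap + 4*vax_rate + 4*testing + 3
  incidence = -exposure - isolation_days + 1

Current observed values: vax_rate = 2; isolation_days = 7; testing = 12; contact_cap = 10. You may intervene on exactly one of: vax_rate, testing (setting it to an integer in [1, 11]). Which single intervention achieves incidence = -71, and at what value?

Intervening on vax_rate: incidence = -4*vax_rate - 87. Reaching -71 requires vax_rate = -4, outside [1, 11].
Intervening on testing: with other inputs at their observed values, incidence = -4*testing - 47. Solving for -71 gives testing = 6, within [1, 11].

set testing = 6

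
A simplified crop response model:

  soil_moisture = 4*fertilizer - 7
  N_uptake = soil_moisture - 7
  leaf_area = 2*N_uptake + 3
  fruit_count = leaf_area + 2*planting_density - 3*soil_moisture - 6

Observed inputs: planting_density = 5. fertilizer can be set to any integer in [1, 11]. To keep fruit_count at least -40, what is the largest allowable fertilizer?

fertilizer = 10

Substituting into the N_uptake equation gives N_uptake = 4*fertilizer - 14.
Substituting into the leaf_area equation gives leaf_area = 8*fertilizer - 25.
fruit_count becomes -4*fertilizer.
Require -4*fertilizer ≥ -40, so fertilizer ≤ 10.
The largest integer in [1, 11] satisfying this is 10.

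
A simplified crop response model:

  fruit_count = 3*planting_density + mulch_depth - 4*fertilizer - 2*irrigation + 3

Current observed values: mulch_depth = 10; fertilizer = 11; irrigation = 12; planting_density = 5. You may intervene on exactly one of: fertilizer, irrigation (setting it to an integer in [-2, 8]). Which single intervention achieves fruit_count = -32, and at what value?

Intervening on fertilizer: fruit_count = -4*fertilizer + 4. Reaching -32 requires fertilizer = 9, outside [-2, 8].
Intervening on irrigation: with other inputs at their observed values, fruit_count = -2*irrigation - 16. Solving for -32 gives irrigation = 8, within [-2, 8].

set irrigation = 8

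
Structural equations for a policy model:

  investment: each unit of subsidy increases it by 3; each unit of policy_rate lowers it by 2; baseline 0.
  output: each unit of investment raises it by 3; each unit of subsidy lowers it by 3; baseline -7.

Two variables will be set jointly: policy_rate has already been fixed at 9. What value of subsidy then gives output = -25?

With policy_rate held at 9:
Substituting into the investment equation gives investment = 3*subsidy - 18.
This gives output = 6*subsidy - 61.
Solve 6*subsidy - 61 = -25: subsidy = (-25 + 61) / 6 = 6.

subsidy = 6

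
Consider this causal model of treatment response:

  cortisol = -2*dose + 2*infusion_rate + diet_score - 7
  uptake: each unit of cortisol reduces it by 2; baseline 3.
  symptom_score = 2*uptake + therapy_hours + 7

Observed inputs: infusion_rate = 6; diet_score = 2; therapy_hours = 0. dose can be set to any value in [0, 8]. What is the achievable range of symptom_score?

-15 to 49

Substituting into the cortisol equation gives cortisol = -2*dose + 7.
Substituting into the uptake equation gives uptake = 4*dose - 11.
So symptom_score = 8*dose - 15.
Linear in dose, so extremes are at the endpoints: dose = 0 gives symptom_score = -15; dose = 8 gives symptom_score = 49.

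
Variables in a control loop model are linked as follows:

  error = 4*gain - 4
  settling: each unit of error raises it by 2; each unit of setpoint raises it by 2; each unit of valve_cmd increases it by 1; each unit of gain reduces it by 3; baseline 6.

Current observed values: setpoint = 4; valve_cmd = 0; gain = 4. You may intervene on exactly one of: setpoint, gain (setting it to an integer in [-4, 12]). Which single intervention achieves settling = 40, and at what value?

set setpoint = 11

Intervening on setpoint: with other inputs at their observed values, settling = 2*setpoint + 18. Solving for 40 gives setpoint = 11, within [-4, 12].
Intervening on gain: settling = 5*gain + 6. Reaching 40 requires gain = 34/5, not an integer.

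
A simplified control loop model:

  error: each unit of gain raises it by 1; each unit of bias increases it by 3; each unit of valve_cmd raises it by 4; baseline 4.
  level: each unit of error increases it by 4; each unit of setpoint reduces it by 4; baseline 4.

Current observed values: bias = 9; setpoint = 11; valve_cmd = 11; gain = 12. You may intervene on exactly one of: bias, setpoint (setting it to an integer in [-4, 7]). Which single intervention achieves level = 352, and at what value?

set setpoint = 0

Intervening on bias: level = 12*bias + 200. Reaching 352 requires bias = 38/3, not an integer.
Intervening on setpoint: with other inputs at their observed values, level = -4*setpoint + 352. Solving for 352 gives setpoint = 0, within [-4, 7].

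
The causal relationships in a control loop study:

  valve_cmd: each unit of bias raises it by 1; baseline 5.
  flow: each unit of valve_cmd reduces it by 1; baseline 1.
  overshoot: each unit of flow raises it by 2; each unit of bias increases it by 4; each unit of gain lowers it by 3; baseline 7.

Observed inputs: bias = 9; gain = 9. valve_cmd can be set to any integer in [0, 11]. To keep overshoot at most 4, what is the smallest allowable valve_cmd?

Intervening on valve_cmd fixes its value directly, overriding its dependence on bias.
Substituting into the overshoot equation gives overshoot = -2*valve_cmd + 18.
Require -2*valve_cmd + 18 ≤ 4, so valve_cmd ≥ 7.
The smallest integer in [0, 11] satisfying this is 7.

valve_cmd = 7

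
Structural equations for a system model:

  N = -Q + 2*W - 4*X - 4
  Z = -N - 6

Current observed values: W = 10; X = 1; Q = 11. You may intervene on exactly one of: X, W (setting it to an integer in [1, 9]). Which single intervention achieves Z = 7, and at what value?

set W = 3

Intervening on X: Z = 4*X - 11. Reaching 7 requires X = 9/2, not an integer.
Intervening on W: with other inputs at their observed values, Z = -2*W + 13. Solving for 7 gives W = 3, within [1, 9].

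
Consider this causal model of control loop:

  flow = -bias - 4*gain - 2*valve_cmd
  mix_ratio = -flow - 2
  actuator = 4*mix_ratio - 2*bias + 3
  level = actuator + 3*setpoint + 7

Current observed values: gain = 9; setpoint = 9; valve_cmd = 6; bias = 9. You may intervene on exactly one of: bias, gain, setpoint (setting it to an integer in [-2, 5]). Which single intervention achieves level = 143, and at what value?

Intervening on bias: level = 2*bias + 221. Reaching 143 requires bias = -39, outside [-2, 5].
Intervening on gain: with other inputs at their observed values, level = 16*gain + 95. Solving for 143 gives gain = 3, within [-2, 5].
Intervening on setpoint: level = 3*setpoint + 212. Reaching 143 requires setpoint = -23, outside [-2, 5].

set gain = 3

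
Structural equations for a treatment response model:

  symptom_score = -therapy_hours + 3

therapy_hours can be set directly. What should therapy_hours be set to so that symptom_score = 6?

therapy_hours = -3

Solve -therapy_hours + 3 = 6: therapy_hours = (6 - 3) / -1 = -3.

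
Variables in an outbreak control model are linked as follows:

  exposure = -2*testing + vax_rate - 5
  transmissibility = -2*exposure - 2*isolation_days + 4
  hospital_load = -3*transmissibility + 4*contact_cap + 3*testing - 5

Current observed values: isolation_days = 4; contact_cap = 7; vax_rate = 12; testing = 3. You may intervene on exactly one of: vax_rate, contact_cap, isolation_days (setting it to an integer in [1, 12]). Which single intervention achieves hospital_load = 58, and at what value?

Intervening on vax_rate: hospital_load = 6*vax_rate - 22. Reaching 58 requires vax_rate = 40/3, not an integer.
Intervening on contact_cap: with other inputs at their observed values, hospital_load = 4*contact_cap + 22. Solving for 58 gives contact_cap = 9, within [1, 12].
Intervening on isolation_days: hospital_load = 6*isolation_days + 26. Reaching 58 requires isolation_days = 16/3, not an integer.

set contact_cap = 9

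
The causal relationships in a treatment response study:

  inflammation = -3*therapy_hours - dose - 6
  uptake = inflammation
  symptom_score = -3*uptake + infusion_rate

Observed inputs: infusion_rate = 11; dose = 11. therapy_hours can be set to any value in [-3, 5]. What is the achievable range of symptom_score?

Substituting into the inflammation equation gives inflammation = -3*therapy_hours - 17.
This gives uptake = -3*therapy_hours - 17.
So symptom_score = 9*therapy_hours + 62.
Linear in therapy_hours, so extremes are at the endpoints: therapy_hours = -3 gives symptom_score = 35; therapy_hours = 5 gives symptom_score = 107.

35 to 107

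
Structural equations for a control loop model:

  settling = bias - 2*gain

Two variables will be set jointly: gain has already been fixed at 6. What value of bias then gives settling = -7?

With gain held at 6:
Substituting into the settling equation gives settling = bias - 12.
Solve bias - 12 = -7: bias = (-7 + 12) / 1 = 5.

bias = 5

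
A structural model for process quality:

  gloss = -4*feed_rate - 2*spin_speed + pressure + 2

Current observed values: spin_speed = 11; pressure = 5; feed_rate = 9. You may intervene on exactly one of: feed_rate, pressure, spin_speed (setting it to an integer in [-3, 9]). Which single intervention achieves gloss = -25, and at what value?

set spin_speed = -2

Intervening on feed_rate: gloss = -4*feed_rate - 15. Reaching -25 requires feed_rate = 5/2, not an integer.
Intervening on pressure: gloss = pressure - 56. Reaching -25 requires pressure = 31, outside [-3, 9].
Intervening on spin_speed: with other inputs at their observed values, gloss = -2*spin_speed - 29. Solving for -25 gives spin_speed = -2, within [-3, 9].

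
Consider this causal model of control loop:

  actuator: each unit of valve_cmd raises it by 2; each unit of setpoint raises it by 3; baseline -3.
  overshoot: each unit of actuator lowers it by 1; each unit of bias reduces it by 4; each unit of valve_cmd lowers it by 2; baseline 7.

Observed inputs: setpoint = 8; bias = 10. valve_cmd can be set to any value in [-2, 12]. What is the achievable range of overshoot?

Substituting into the actuator equation gives actuator = 2*valve_cmd + 21.
overshoot becomes -4*valve_cmd - 54.
Linear in valve_cmd, so extremes are at the endpoints: valve_cmd = -2 gives overshoot = -46; valve_cmd = 12 gives overshoot = -102.

-102 to -46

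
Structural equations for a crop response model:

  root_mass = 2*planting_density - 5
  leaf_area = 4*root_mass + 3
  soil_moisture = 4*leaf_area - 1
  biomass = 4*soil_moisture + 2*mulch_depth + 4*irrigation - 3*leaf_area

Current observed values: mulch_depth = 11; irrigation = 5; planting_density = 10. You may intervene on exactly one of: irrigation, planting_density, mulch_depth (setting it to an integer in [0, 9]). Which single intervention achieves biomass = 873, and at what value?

Intervening on irrigation: with other inputs at their observed values, biomass = 4*irrigation + 837. Solving for 873 gives irrigation = 9, within [0, 9].
Intervening on planting_density: biomass = 104*planting_density - 183. Reaching 873 requires planting_density = 132/13, not an integer.
Intervening on mulch_depth: biomass = 2*mulch_depth + 835. Reaching 873 requires mulch_depth = 19, outside [0, 9].

set irrigation = 9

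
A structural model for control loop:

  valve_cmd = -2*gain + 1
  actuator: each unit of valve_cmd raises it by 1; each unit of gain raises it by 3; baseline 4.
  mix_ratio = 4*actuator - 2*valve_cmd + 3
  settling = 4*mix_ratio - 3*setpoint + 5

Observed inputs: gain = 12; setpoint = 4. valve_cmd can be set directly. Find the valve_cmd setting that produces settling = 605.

valve_cmd = -5

Intervening on valve_cmd fixes its value directly, overriding its dependence on gain.
Substituting into the actuator equation gives actuator = valve_cmd + 40.
mix_ratio becomes 2*valve_cmd + 163.
Substituting into the settling equation gives settling = 8*valve_cmd + 645.
Solve 8*valve_cmd + 645 = 605: valve_cmd = (605 - 645) / 8 = -5.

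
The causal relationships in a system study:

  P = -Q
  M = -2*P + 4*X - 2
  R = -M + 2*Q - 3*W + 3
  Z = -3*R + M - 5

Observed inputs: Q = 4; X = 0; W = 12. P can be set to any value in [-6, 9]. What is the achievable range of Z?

Intervening on P fixes its value directly, overriding its dependence on Q.
Substituting into the M equation gives M = -2*P - 2.
So R = 2*P - 23.
Substituting into the Z equation gives Z = -8*P + 62.
Linear in P, so extremes are at the endpoints: P = -6 gives Z = 110; P = 9 gives Z = -10.

-10 to 110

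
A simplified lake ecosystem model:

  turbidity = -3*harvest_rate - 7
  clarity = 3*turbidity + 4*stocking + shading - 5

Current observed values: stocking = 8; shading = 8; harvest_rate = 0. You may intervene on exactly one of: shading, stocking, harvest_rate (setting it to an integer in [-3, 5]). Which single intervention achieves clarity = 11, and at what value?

Intervening on shading: with other inputs at their observed values, clarity = shading + 6. Solving for 11 gives shading = 5, within [-3, 5].
Intervening on stocking: clarity = 4*stocking - 18. Reaching 11 requires stocking = 29/4, not an integer.
Intervening on harvest_rate: clarity = -9*harvest_rate + 14. Reaching 11 requires harvest_rate = 1/3, not an integer.

set shading = 5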